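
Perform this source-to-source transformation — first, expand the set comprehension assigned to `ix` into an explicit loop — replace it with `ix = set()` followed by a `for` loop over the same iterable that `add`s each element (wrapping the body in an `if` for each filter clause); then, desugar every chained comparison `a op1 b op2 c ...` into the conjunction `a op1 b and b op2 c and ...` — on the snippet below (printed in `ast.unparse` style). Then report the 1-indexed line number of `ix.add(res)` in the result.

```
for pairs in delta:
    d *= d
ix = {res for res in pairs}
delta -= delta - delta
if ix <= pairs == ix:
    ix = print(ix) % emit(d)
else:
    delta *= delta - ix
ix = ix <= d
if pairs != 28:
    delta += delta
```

Transformed code:
for pairs in delta:
    d *= d
ix = set()
for res in pairs:
    ix.add(res)
delta -= delta - delta
if ix <= pairs and pairs == ix:
    ix = print(ix) % emit(d)
else:
    delta *= delta - ix
ix = ix <= d
if pairs != 28:
    delta += delta

5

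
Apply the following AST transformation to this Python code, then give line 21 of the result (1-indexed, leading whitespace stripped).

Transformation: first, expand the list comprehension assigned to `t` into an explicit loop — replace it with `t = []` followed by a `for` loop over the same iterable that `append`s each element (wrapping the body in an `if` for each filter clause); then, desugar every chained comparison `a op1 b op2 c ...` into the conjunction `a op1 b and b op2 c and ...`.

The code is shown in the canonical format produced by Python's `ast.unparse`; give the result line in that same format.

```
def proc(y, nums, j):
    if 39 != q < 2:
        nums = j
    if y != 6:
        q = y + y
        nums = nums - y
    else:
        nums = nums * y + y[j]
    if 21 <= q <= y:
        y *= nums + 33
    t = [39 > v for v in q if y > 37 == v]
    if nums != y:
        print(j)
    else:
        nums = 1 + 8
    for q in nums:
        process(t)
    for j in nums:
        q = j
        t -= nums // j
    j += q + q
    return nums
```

Transformed code:
def proc(y, nums, j):
    if 39 != q and q < 2:
        nums = j
    if y != 6:
        q = y + y
        nums = nums - y
    else:
        nums = nums * y + y[j]
    if 21 <= q and q <= y:
        y *= nums + 33
    t = []
    for v in q:
        if y > 37 and 37 == v:
            t.append(39 > v)
    if nums != y:
        print(j)
    else:
        nums = 1 + 8
    for q in nums:
        process(t)
    for j in nums:
        q = j
        t -= nums // j
    j += q + q
    return nums

for j in nums:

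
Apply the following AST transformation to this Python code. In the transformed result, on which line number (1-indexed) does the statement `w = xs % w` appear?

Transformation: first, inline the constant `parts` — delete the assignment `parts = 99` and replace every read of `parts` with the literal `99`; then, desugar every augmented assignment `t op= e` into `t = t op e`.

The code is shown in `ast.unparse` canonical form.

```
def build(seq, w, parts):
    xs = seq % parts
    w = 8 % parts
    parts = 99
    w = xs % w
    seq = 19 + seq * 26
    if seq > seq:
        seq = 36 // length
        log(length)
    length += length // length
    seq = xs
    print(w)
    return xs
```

Transformed code:
def build(seq, w, parts):
    xs = seq % 99
    w = 8 % 99
    w = xs % w
    seq = 19 + seq * 26
    if seq > seq:
        seq = 36 // length
        log(length)
    length = length + length // length
    seq = xs
    print(w)
    return xs

4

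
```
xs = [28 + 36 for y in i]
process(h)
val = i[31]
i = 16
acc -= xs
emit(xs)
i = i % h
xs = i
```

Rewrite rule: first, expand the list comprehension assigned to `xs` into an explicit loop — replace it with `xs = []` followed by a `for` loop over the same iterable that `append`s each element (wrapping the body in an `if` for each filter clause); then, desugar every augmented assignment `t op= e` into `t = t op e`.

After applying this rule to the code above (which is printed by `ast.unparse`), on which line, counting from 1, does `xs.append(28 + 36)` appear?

3

Transformed code:
xs = []
for y in i:
    xs.append(28 + 36)
process(h)
val = i[31]
i = 16
acc = acc - xs
emit(xs)
i = i % h
xs = i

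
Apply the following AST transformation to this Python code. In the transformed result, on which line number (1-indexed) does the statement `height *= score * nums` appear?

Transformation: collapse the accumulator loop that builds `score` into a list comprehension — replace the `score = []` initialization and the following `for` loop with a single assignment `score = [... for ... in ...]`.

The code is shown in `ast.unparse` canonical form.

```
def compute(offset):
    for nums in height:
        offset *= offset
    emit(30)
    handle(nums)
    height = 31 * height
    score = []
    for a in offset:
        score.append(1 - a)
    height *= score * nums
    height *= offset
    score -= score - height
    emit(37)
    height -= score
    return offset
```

Transformed code:
def compute(offset):
    for nums in height:
        offset *= offset
    emit(30)
    handle(nums)
    height = 31 * height
    score = [1 - a for a in offset]
    height *= score * nums
    height *= offset
    score -= score - height
    emit(37)
    height -= score
    return offset

8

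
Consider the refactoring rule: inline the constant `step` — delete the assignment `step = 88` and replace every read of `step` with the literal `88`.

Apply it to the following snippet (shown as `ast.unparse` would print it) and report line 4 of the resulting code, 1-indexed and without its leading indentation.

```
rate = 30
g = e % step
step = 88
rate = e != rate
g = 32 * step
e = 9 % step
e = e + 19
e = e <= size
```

Transformed code:
rate = 30
g = e % 88
rate = e != rate
g = 32 * 88
e = 9 % 88
e = e + 19
e = e <= size

g = 32 * 88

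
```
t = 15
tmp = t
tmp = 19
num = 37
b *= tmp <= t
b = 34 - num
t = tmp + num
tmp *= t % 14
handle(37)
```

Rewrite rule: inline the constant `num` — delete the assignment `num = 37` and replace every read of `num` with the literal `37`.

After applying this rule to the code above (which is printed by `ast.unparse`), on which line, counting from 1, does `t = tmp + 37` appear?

6

Transformed code:
t = 15
tmp = t
tmp = 19
b *= tmp <= t
b = 34 - 37
t = tmp + 37
tmp *= t % 14
handle(37)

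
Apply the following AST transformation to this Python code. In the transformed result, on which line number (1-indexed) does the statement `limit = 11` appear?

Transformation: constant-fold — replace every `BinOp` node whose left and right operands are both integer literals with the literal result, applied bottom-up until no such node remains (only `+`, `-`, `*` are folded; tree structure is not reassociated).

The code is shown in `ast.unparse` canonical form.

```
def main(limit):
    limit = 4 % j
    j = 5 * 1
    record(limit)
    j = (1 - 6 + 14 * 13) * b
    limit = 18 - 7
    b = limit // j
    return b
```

6

Transformed code:
def main(limit):
    limit = 4 % j
    j = 5
    record(limit)
    j = 177 * b
    limit = 11
    b = limit // j
    return b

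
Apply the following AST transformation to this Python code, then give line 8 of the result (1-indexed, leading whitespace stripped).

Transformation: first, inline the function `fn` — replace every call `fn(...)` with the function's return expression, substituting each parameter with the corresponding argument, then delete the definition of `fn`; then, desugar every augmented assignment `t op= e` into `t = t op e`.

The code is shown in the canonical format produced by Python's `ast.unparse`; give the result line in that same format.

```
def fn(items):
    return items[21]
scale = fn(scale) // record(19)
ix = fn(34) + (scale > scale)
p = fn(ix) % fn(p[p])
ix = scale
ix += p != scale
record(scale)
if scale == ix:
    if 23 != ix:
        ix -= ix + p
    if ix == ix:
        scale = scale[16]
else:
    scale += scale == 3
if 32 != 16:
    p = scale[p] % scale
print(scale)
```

Transformed code:
scale = scale[21] // record(19)
ix = 34[21] + (scale > scale)
p = ix[21] % p[p][21]
ix = scale
ix = ix + (p != scale)
record(scale)
if scale == ix:
    if 23 != ix:
        ix = ix - (ix + p)
    if ix == ix:
        scale = scale[16]
else:
    scale = scale + (scale == 3)
if 32 != 16:
    p = scale[p] % scale
print(scale)

if 23 != ix:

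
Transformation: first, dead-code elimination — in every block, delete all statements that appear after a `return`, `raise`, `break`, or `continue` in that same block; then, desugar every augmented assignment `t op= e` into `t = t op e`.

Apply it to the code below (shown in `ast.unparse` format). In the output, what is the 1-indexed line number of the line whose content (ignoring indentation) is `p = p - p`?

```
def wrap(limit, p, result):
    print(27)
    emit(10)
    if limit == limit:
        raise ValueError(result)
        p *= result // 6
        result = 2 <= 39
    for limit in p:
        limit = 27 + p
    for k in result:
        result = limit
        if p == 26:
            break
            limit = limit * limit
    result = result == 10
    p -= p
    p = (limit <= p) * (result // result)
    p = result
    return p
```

13

Transformed code:
def wrap(limit, p, result):
    print(27)
    emit(10)
    if limit == limit:
        raise ValueError(result)
    for limit in p:
        limit = 27 + p
    for k in result:
        result = limit
        if p == 26:
            break
    result = result == 10
    p = p - p
    p = (limit <= p) * (result // result)
    p = result
    return p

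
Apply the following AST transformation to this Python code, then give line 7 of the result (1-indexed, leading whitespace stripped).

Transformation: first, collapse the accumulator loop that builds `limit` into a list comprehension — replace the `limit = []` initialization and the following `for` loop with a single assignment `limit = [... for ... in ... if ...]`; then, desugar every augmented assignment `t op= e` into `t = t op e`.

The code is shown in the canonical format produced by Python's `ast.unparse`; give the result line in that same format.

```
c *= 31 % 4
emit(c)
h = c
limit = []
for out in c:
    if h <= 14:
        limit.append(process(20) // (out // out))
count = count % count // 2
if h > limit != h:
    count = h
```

Transformed code:
c = c * (31 % 4)
emit(c)
h = c
limit = [process(20) // (out // out) for out in c if h <= 14]
count = count % count // 2
if h > limit != h:
    count = h

count = h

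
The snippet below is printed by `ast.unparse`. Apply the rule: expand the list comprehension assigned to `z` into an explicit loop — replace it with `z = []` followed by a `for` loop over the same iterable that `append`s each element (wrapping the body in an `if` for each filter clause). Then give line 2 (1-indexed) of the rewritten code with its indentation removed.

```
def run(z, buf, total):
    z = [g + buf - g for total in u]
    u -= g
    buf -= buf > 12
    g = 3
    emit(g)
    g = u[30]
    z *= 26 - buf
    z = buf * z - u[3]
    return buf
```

Transformed code:
def run(z, buf, total):
    z = []
    for total in u:
        z.append(g + buf - g)
    u -= g
    buf -= buf > 12
    g = 3
    emit(g)
    g = u[30]
    z *= 26 - buf
    z = buf * z - u[3]
    return buf

z = []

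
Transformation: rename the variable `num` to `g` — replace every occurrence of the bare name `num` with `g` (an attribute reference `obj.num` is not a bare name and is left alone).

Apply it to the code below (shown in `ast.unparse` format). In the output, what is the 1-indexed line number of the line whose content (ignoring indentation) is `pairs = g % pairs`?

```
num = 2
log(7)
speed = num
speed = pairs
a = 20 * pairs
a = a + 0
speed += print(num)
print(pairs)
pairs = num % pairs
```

Transformed code:
g = 2
log(7)
speed = g
speed = pairs
a = 20 * pairs
a = a + 0
speed += print(g)
print(pairs)
pairs = g % pairs

9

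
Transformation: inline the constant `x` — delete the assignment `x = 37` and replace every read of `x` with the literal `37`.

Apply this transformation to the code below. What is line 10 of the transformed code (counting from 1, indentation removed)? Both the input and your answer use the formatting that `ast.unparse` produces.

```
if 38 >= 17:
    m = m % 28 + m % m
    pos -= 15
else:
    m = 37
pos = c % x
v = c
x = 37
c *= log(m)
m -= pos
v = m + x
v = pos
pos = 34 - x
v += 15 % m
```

v = m + 37

Transformed code:
if 38 >= 17:
    m = m % 28 + m % m
    pos -= 15
else:
    m = 37
pos = c % 37
v = c
c *= log(m)
m -= pos
v = m + 37
v = pos
pos = 34 - 37
v += 15 % m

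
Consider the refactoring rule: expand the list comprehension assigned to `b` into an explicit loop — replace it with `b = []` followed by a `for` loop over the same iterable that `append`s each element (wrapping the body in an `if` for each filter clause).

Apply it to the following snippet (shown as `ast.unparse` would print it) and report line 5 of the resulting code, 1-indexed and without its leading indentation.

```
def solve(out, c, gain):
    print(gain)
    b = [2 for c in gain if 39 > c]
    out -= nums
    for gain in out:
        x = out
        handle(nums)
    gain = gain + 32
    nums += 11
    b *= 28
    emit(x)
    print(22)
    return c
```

Transformed code:
def solve(out, c, gain):
    print(gain)
    b = []
    for c in gain:
        if 39 > c:
            b.append(2)
    out -= nums
    for gain in out:
        x = out
        handle(nums)
    gain = gain + 32
    nums += 11
    b *= 28
    emit(x)
    print(22)
    return c

if 39 > c:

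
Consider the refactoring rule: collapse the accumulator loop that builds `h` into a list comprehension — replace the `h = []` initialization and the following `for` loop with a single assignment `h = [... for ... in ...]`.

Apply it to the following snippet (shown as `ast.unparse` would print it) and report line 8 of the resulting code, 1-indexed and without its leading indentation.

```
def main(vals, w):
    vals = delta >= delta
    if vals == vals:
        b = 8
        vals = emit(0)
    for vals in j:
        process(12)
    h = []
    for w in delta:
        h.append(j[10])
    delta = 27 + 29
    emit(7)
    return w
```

Transformed code:
def main(vals, w):
    vals = delta >= delta
    if vals == vals:
        b = 8
        vals = emit(0)
    for vals in j:
        process(12)
    h = [j[10] for w in delta]
    delta = 27 + 29
    emit(7)
    return w

h = [j[10] for w in delta]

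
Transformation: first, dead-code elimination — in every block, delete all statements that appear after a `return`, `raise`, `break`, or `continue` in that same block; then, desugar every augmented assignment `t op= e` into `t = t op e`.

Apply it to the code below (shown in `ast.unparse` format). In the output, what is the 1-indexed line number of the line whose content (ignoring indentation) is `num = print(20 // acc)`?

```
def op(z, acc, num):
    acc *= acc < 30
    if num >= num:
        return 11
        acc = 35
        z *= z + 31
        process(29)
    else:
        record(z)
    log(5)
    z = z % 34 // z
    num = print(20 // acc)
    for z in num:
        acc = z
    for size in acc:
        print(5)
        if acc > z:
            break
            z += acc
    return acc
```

9

Transformed code:
def op(z, acc, num):
    acc = acc * (acc < 30)
    if num >= num:
        return 11
    else:
        record(z)
    log(5)
    z = z % 34 // z
    num = print(20 // acc)
    for z in num:
        acc = z
    for size in acc:
        print(5)
        if acc > z:
            break
    return acc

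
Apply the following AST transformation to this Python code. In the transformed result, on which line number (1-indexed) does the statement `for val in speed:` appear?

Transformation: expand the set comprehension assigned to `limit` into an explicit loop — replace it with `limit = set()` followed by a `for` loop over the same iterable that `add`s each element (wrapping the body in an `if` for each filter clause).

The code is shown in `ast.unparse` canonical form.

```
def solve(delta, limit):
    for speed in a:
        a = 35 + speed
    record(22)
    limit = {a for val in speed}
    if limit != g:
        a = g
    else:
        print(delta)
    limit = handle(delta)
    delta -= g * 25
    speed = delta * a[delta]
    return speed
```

Transformed code:
def solve(delta, limit):
    for speed in a:
        a = 35 + speed
    record(22)
    limit = set()
    for val in speed:
        limit.add(a)
    if limit != g:
        a = g
    else:
        print(delta)
    limit = handle(delta)
    delta -= g * 25
    speed = delta * a[delta]
    return speed

6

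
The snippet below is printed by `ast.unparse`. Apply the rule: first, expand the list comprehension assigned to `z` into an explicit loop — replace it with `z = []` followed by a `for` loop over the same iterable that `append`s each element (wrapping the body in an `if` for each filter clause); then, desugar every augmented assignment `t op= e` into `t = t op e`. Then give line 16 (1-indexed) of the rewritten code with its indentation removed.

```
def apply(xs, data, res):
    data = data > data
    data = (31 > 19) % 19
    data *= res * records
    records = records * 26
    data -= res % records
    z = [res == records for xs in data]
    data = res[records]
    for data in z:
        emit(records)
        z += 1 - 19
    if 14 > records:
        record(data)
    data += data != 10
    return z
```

Transformed code:
def apply(xs, data, res):
    data = data > data
    data = (31 > 19) % 19
    data = data * (res * records)
    records = records * 26
    data = data - res % records
    z = []
    for xs in data:
        z.append(res == records)
    data = res[records]
    for data in z:
        emit(records)
        z = z + (1 - 19)
    if 14 > records:
        record(data)
    data = data + (data != 10)
    return z

data = data + (data != 10)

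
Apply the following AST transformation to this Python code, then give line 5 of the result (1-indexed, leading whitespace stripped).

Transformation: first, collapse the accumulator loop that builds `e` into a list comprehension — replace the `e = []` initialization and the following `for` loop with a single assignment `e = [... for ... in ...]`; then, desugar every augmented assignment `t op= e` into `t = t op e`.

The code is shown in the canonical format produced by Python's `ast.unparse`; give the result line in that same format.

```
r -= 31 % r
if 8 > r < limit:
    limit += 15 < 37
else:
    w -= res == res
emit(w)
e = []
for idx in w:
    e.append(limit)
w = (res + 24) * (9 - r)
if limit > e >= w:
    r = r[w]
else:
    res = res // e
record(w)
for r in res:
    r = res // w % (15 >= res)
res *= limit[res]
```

Transformed code:
r = r - 31 % r
if 8 > r < limit:
    limit = limit + (15 < 37)
else:
    w = w - (res == res)
emit(w)
e = [limit for idx in w]
w = (res + 24) * (9 - r)
if limit > e >= w:
    r = r[w]
else:
    res = res // e
record(w)
for r in res:
    r = res // w % (15 >= res)
res = res * limit[res]

w = w - (res == res)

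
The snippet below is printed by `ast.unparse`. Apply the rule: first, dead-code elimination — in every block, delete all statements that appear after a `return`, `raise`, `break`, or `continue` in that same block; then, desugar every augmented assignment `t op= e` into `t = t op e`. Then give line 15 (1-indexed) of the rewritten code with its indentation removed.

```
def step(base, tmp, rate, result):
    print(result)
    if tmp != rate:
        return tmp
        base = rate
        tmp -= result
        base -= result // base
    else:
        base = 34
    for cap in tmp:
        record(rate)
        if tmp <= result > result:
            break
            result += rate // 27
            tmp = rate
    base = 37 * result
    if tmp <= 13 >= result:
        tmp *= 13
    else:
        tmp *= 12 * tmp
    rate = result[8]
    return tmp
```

tmp = tmp * (12 * tmp)

Transformed code:
def step(base, tmp, rate, result):
    print(result)
    if tmp != rate:
        return tmp
    else:
        base = 34
    for cap in tmp:
        record(rate)
        if tmp <= result > result:
            break
    base = 37 * result
    if tmp <= 13 >= result:
        tmp = tmp * 13
    else:
        tmp = tmp * (12 * tmp)
    rate = result[8]
    return tmp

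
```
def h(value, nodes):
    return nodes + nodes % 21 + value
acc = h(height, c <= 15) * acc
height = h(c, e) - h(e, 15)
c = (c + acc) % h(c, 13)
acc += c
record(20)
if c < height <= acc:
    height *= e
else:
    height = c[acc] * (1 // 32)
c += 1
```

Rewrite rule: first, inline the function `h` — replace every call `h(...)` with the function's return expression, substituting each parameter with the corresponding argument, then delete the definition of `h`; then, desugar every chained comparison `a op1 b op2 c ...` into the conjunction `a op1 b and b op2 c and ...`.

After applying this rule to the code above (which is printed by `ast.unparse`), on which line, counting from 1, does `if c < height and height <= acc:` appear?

6

Transformed code:
acc = ((c <= 15) + (c <= 15) % 21 + height) * acc
height = e + e % 21 + c - (15 + 15 % 21 + e)
c = (c + acc) % (13 + 13 % 21 + c)
acc += c
record(20)
if c < height and height <= acc:
    height *= e
else:
    height = c[acc] * (1 // 32)
c += 1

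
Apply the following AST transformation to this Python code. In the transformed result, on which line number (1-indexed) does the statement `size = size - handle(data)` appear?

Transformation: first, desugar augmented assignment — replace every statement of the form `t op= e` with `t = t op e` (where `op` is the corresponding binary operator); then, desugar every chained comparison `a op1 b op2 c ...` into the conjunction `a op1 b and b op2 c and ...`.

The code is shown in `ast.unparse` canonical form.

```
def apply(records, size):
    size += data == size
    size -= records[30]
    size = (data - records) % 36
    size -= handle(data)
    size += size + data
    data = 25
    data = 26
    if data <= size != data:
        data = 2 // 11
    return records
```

Transformed code:
def apply(records, size):
    size = size + (data == size)
    size = size - records[30]
    size = (data - records) % 36
    size = size - handle(data)
    size = size + (size + data)
    data = 25
    data = 26
    if data <= size and size != data:
        data = 2 // 11
    return records

5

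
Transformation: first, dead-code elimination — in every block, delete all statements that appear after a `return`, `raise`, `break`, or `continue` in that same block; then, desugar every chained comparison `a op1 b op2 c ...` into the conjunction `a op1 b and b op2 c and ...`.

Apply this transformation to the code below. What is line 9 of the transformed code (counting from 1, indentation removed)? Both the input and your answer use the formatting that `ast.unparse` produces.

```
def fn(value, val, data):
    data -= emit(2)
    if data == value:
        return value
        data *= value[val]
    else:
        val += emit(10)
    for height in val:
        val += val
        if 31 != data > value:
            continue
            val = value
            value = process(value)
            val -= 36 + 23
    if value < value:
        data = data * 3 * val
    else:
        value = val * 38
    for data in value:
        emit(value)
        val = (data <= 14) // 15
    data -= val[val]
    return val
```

Transformed code:
def fn(value, val, data):
    data -= emit(2)
    if data == value:
        return value
    else:
        val += emit(10)
    for height in val:
        val += val
        if 31 != data and data > value:
            continue
    if value < value:
        data = data * 3 * val
    else:
        value = val * 38
    for data in value:
        emit(value)
        val = (data <= 14) // 15
    data -= val[val]
    return val

if 31 != data and data > value:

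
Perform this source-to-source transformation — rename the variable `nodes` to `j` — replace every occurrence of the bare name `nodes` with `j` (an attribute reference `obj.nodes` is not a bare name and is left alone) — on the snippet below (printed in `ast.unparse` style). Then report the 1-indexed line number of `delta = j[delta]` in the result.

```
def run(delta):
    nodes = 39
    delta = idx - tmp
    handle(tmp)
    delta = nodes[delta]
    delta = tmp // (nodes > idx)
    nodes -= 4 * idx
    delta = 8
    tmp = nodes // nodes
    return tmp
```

5

Transformed code:
def run(delta):
    j = 39
    delta = idx - tmp
    handle(tmp)
    delta = j[delta]
    delta = tmp // (j > idx)
    j -= 4 * idx
    delta = 8
    tmp = j // j
    return tmp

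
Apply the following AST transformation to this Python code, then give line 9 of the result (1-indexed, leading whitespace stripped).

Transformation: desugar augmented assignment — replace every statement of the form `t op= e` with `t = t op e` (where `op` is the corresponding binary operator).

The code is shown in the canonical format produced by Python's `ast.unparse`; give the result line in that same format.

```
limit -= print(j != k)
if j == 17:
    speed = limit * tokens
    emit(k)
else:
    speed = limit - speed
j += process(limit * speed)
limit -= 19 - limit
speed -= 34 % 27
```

speed = speed - 34 % 27

Transformed code:
limit = limit - print(j != k)
if j == 17:
    speed = limit * tokens
    emit(k)
else:
    speed = limit - speed
j = j + process(limit * speed)
limit = limit - (19 - limit)
speed = speed - 34 % 27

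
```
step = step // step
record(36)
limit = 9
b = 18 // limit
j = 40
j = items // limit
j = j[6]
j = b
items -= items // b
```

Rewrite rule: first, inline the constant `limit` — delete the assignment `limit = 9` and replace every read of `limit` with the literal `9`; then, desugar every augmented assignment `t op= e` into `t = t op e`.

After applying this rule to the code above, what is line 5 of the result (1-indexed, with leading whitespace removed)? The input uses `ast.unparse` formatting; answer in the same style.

j = items // 9

Transformed code:
step = step // step
record(36)
b = 18 // 9
j = 40
j = items // 9
j = j[6]
j = b
items = items - items // b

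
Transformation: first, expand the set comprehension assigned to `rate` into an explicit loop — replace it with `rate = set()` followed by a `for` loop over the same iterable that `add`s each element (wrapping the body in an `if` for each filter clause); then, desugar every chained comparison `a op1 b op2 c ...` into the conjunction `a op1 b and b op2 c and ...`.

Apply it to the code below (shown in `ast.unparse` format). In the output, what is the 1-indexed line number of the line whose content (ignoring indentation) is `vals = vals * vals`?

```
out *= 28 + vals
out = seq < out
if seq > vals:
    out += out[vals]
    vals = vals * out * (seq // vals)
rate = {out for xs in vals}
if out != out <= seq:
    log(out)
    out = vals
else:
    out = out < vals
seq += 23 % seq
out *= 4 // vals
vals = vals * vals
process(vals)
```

Transformed code:
out *= 28 + vals
out = seq < out
if seq > vals:
    out += out[vals]
    vals = vals * out * (seq // vals)
rate = set()
for xs in vals:
    rate.add(out)
if out != out and out <= seq:
    log(out)
    out = vals
else:
    out = out < vals
seq += 23 % seq
out *= 4 // vals
vals = vals * vals
process(vals)

16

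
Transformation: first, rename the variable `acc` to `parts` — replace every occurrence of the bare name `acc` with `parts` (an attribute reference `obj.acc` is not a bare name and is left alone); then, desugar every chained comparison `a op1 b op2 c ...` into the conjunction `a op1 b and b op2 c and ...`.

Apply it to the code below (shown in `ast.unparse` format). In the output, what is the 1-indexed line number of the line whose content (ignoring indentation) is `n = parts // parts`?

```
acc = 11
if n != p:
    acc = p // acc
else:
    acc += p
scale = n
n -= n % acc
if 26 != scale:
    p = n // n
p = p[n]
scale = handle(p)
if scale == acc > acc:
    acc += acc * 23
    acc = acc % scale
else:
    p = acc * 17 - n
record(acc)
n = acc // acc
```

Transformed code:
parts = 11
if n != p:
    parts = p // parts
else:
    parts += p
scale = n
n -= n % parts
if 26 != scale:
    p = n // n
p = p[n]
scale = handle(p)
if scale == parts and parts > parts:
    parts += parts * 23
    parts = parts % scale
else:
    p = parts * 17 - n
record(parts)
n = parts // parts

18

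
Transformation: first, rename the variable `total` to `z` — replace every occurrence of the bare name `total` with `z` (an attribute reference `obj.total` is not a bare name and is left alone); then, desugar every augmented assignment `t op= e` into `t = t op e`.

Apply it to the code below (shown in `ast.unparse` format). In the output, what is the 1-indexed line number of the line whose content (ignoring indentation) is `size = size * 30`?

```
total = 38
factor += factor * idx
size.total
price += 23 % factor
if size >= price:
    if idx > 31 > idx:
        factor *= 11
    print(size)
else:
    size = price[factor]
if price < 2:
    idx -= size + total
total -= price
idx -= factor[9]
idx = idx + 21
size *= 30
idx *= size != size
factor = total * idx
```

16

Transformed code:
z = 38
factor = factor + factor * idx
size.total
price = price + 23 % factor
if size >= price:
    if idx > 31 > idx:
        factor = factor * 11
    print(size)
else:
    size = price[factor]
if price < 2:
    idx = idx - (size + z)
z = z - price
idx = idx - factor[9]
idx = idx + 21
size = size * 30
idx = idx * (size != size)
factor = z * idx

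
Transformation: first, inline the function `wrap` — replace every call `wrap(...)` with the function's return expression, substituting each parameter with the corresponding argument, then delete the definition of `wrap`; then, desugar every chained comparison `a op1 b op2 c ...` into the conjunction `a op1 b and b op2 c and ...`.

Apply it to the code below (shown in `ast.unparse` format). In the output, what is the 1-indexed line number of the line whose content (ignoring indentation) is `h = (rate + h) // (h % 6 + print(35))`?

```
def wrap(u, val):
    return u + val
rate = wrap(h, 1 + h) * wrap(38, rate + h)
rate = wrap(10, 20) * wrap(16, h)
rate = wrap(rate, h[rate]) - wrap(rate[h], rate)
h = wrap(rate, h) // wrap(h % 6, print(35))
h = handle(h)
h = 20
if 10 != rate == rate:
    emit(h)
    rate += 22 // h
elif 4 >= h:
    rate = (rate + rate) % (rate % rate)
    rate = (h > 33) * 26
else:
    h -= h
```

4

Transformed code:
rate = (h + (1 + h)) * (38 + (rate + h))
rate = (10 + 20) * (16 + h)
rate = rate + h[rate] - (rate[h] + rate)
h = (rate + h) // (h % 6 + print(35))
h = handle(h)
h = 20
if 10 != rate and rate == rate:
    emit(h)
    rate += 22 // h
elif 4 >= h:
    rate = (rate + rate) % (rate % rate)
    rate = (h > 33) * 26
else:
    h -= h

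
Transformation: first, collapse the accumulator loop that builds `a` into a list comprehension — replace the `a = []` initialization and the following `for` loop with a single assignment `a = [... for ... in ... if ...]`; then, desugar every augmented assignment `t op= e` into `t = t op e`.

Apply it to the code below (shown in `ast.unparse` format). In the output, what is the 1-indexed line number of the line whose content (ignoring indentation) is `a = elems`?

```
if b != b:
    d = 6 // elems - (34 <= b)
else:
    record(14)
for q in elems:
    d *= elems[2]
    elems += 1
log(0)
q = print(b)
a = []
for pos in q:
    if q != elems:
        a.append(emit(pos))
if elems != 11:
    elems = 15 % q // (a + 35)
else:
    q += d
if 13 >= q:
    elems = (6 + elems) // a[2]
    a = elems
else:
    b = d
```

17

Transformed code:
if b != b:
    d = 6 // elems - (34 <= b)
else:
    record(14)
for q in elems:
    d = d * elems[2]
    elems = elems + 1
log(0)
q = print(b)
a = [emit(pos) for pos in q if q != elems]
if elems != 11:
    elems = 15 % q // (a + 35)
else:
    q = q + d
if 13 >= q:
    elems = (6 + elems) // a[2]
    a = elems
else:
    b = d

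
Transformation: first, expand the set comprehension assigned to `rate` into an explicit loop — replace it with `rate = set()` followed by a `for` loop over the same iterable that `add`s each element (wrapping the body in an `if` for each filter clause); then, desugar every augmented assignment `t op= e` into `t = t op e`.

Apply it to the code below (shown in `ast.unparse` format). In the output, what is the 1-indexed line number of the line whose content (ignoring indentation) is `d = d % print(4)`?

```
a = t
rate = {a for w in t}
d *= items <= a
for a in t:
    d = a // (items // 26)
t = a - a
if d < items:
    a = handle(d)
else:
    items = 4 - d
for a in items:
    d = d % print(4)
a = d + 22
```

14

Transformed code:
a = t
rate = set()
for w in t:
    rate.add(a)
d = d * (items <= a)
for a in t:
    d = a // (items // 26)
t = a - a
if d < items:
    a = handle(d)
else:
    items = 4 - d
for a in items:
    d = d % print(4)
a = d + 22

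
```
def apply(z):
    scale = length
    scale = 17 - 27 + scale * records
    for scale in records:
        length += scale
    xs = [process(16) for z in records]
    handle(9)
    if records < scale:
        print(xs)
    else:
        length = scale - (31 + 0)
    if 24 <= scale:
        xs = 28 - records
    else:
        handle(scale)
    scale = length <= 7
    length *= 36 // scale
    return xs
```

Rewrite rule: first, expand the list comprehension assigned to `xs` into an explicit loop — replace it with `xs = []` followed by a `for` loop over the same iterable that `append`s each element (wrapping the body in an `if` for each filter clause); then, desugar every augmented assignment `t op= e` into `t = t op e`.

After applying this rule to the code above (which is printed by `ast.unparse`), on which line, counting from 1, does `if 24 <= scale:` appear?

Transformed code:
def apply(z):
    scale = length
    scale = 17 - 27 + scale * records
    for scale in records:
        length = length + scale
    xs = []
    for z in records:
        xs.append(process(16))
    handle(9)
    if records < scale:
        print(xs)
    else:
        length = scale - (31 + 0)
    if 24 <= scale:
        xs = 28 - records
    else:
        handle(scale)
    scale = length <= 7
    length = length * (36 // scale)
    return xs

14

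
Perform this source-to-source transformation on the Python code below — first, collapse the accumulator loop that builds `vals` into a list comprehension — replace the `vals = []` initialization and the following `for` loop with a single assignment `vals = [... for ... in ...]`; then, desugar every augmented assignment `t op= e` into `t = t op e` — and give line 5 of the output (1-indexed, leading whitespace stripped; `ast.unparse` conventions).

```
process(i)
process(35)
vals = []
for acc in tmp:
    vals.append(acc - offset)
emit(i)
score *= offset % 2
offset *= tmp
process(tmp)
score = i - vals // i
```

score = score * (offset % 2)

Transformed code:
process(i)
process(35)
vals = [acc - offset for acc in tmp]
emit(i)
score = score * (offset % 2)
offset = offset * tmp
process(tmp)
score = i - vals // i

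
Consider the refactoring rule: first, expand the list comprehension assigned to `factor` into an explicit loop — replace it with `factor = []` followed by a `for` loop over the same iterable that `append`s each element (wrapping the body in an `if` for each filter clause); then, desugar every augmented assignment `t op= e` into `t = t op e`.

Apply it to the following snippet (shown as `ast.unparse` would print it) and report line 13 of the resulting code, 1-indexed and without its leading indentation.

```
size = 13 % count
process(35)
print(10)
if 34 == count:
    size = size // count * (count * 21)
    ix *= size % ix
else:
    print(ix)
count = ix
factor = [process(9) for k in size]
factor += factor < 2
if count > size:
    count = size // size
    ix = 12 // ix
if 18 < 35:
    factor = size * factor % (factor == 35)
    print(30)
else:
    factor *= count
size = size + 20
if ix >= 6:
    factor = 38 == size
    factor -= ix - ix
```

Transformed code:
size = 13 % count
process(35)
print(10)
if 34 == count:
    size = size // count * (count * 21)
    ix = ix * (size % ix)
else:
    print(ix)
count = ix
factor = []
for k in size:
    factor.append(process(9))
factor = factor + (factor < 2)
if count > size:
    count = size // size
    ix = 12 // ix
if 18 < 35:
    factor = size * factor % (factor == 35)
    print(30)
else:
    factor = factor * count
size = size + 20
if ix >= 6:
    factor = 38 == size
    factor = factor - (ix - ix)

factor = factor + (factor < 2)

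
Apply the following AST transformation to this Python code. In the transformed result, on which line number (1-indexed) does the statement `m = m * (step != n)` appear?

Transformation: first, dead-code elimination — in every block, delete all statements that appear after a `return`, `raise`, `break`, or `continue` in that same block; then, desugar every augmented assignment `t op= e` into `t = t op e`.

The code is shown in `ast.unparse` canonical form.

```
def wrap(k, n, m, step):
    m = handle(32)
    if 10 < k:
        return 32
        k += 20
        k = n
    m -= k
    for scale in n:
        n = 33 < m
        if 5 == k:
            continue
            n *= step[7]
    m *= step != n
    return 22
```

Transformed code:
def wrap(k, n, m, step):
    m = handle(32)
    if 10 < k:
        return 32
    m = m - k
    for scale in n:
        n = 33 < m
        if 5 == k:
            continue
    m = m * (step != n)
    return 22

10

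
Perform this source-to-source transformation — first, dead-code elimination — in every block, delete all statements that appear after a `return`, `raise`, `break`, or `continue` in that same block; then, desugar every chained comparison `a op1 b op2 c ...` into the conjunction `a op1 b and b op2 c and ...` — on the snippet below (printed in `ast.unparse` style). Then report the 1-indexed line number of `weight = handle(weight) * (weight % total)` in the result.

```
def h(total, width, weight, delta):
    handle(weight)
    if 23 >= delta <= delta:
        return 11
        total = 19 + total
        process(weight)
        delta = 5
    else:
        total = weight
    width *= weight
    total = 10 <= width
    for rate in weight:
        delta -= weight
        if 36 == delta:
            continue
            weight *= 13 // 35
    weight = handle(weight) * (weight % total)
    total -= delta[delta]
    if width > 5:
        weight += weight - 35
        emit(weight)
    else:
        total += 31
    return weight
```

13

Transformed code:
def h(total, width, weight, delta):
    handle(weight)
    if 23 >= delta and delta <= delta:
        return 11
    else:
        total = weight
    width *= weight
    total = 10 <= width
    for rate in weight:
        delta -= weight
        if 36 == delta:
            continue
    weight = handle(weight) * (weight % total)
    total -= delta[delta]
    if width > 5:
        weight += weight - 35
        emit(weight)
    else:
        total += 31
    return weight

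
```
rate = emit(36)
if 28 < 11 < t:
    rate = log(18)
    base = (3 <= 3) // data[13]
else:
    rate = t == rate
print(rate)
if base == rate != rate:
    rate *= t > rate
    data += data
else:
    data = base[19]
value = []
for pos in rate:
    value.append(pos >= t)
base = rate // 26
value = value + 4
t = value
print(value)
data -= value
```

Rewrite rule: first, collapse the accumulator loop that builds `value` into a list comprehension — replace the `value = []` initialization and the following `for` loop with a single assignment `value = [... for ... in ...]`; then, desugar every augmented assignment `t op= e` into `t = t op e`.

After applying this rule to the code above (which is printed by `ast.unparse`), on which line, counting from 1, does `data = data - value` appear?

Transformed code:
rate = emit(36)
if 28 < 11 < t:
    rate = log(18)
    base = (3 <= 3) // data[13]
else:
    rate = t == rate
print(rate)
if base == rate != rate:
    rate = rate * (t > rate)
    data = data + data
else:
    data = base[19]
value = [pos >= t for pos in rate]
base = rate // 26
value = value + 4
t = value
print(value)
data = data - value

18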